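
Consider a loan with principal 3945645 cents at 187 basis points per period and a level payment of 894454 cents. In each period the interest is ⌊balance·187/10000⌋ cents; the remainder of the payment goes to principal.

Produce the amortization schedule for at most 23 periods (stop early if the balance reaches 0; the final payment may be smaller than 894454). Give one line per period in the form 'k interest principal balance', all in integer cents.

1. interest=⌊3945645·187/10000⌋=73783; principal=894454-73783=820671; balance=3945645-820671=3124974
2. interest=⌊3124974·187/10000⌋=58437; principal=894454-58437=836017; balance=3124974-836017=2288957
3. interest=⌊2288957·187/10000⌋=42803; principal=894454-42803=851651; balance=2288957-851651=1437306
4. interest=⌊1437306·187/10000⌋=26877; principal=894454-26877=867577; balance=1437306-867577=569729
5. interest=⌊569729·187/10000⌋=10653; principal=min(894454-10653,569729)=569729; balance=569729-569729=0

1 73783 820671 3124974
2 58437 836017 2288957
3 42803 851651 1437306
4 26877 867577 569729
5 10653 569729 0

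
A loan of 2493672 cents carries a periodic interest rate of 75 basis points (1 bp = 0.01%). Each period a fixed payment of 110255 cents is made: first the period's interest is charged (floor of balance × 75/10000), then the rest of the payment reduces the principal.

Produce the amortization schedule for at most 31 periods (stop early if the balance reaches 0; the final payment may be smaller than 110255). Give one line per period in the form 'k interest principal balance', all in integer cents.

1 18702 91553 2402119
2 18015 92240 2309879
3 17324 92931 2216948
4 16627 93628 2123320
5 15924 94331 2028989
6 15217 95038 1933951
7 14504 95751 1838200
8 13786 96469 1741731
9 13062 97193 1644538
10 12334 97921 1546617
11 11599 98656 1447961
12 10859 99396 1348565
13 10114 100141 1248424
14 9363 100892 1147532
15 8606 101649 1045883
16 7844 102411 943472
17 7076 103179 840293
18 6302 103953 736340
19 5522 104733 631607
20 4737 105518 526089
21 3945 106310 419779
22 3148 107107 312672
23 2345 107910 204762
24 1535 108720 96042
25 720 96042 0

1. interest=⌊2493672·75/10000⌋=18702; principal=110255-18702=91553; balance=2493672-91553=2402119
2. interest=⌊2402119·75/10000⌋=18015; principal=110255-18015=92240; balance=2402119-92240=2309879
3. interest=⌊2309879·75/10000⌋=17324; principal=110255-17324=92931; balance=2309879-92931=2216948
4. interest=⌊2216948·75/10000⌋=16627; principal=110255-16627=93628; balance=2216948-93628=2123320
5. interest=⌊2123320·75/10000⌋=15924; principal=110255-15924=94331; balance=2123320-94331=2028989
6. interest=⌊2028989·75/10000⌋=15217; principal=110255-15217=95038; balance=2028989-95038=1933951
7. interest=⌊1933951·75/10000⌋=14504; principal=110255-14504=95751; balance=1933951-95751=1838200
8. interest=⌊1838200·75/10000⌋=13786; principal=110255-13786=96469; balance=1838200-96469=1741731
9. interest=⌊1741731·75/10000⌋=13062; principal=110255-13062=97193; balance=1741731-97193=1644538
10. interest=⌊1644538·75/10000⌋=12334; principal=110255-12334=97921; balance=1644538-97921=1546617
11. interest=⌊1546617·75/10000⌋=11599; principal=110255-11599=98656; balance=1546617-98656=1447961
12. interest=⌊1447961·75/10000⌋=10859; principal=110255-10859=99396; balance=1447961-99396=1348565
13. interest=⌊1348565·75/10000⌋=10114; principal=110255-10114=100141; balance=1348565-100141=1248424
14. interest=⌊1248424·75/10000⌋=9363; principal=110255-9363=100892; balance=1248424-100892=1147532
15. interest=⌊1147532·75/10000⌋=8606; principal=110255-8606=101649; balance=1147532-101649=1045883
16. interest=⌊1045883·75/10000⌋=7844; principal=110255-7844=102411; balance=1045883-102411=943472
17. interest=⌊943472·75/10000⌋=7076; principal=110255-7076=103179; balance=943472-103179=840293
18. interest=⌊840293·75/10000⌋=6302; principal=110255-6302=103953; balance=840293-103953=736340
19. interest=⌊736340·75/10000⌋=5522; principal=110255-5522=104733; balance=736340-104733=631607
20. interest=⌊631607·75/10000⌋=4737; principal=110255-4737=105518; balance=631607-105518=526089
21. interest=⌊526089·75/10000⌋=3945; principal=110255-3945=106310; balance=526089-106310=419779
22. interest=⌊419779·75/10000⌋=3148; principal=110255-3148=107107; balance=419779-107107=312672
23. interest=⌊312672·75/10000⌋=2345; principal=110255-2345=107910; balance=312672-107910=204762
24. interest=⌊204762·75/10000⌋=1535; principal=110255-1535=108720; balance=204762-108720=96042
25. interest=⌊96042·75/10000⌋=720; principal=min(110255-720,96042)=96042; balance=96042-96042=0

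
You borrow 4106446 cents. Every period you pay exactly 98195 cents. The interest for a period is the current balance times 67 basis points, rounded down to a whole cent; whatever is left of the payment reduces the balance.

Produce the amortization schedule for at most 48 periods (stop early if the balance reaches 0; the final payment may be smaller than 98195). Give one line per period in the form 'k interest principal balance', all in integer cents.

1 27513 70682 4035764
2 27039 71156 3964608
3 26562 71633 3892975
4 26082 72113 3820862
5 25599 72596 3748266
6 25113 73082 3675184
7 24623 73572 3601612
8 24130 74065 3527547
9 23634 74561 3452986
10 23135 75060 3377926
11 22632 75563 3302363
12 22125 76070 3226293
13 21616 76579 3149714
14 21103 77092 3072622
15 20586 77609 2995013
16 20066 78129 2916884
17 19543 78652 2838232
18 19016 79179 2759053
19 18485 79710 2679343
20 17951 80244 2599099
21 17413 80782 2518317
22 16872 81323 2436994
23 16327 81868 2355126
24 15779 82416 2272710
25 15227 82968 2189742
26 14671 83524 2106218
27 14111 84084 2022134
28 13548 84647 1937487
29 12981 85214 1852273
30 12410 85785 1766488
31 11835 86360 1680128
32 11256 86939 1593189
33 10674 87521 1505668
34 10087 88108 1417560
35 9497 88698 1328862
36 8903 89292 1239570
37 8305 89890 1149680
38 7702 90493 1059187
39 7096 91099 968088
40 6486 91709 876379
41 5871 92324 784055
42 5253 92942 691113
43 4630 93565 597548
44 4003 94192 503356
45 3372 94823 408533
46 2737 95458 313075
47 2097 96098 216977
48 1453 96742 120235

1. interest=⌊4106446·67/10000⌋=27513; principal=98195-27513=70682; balance=4106446-70682=4035764
2. interest=⌊4035764·67/10000⌋=27039; principal=98195-27039=71156; balance=4035764-71156=3964608
3. interest=⌊3964608·67/10000⌋=26562; principal=98195-26562=71633; balance=3964608-71633=3892975
4. interest=⌊3892975·67/10000⌋=26082; principal=98195-26082=72113; balance=3892975-72113=3820862
5. interest=⌊3820862·67/10000⌋=25599; principal=98195-25599=72596; balance=3820862-72596=3748266
6. interest=⌊3748266·67/10000⌋=25113; principal=98195-25113=73082; balance=3748266-73082=3675184
7. interest=⌊3675184·67/10000⌋=24623; principal=98195-24623=73572; balance=3675184-73572=3601612
8. interest=⌊3601612·67/10000⌋=24130; principal=98195-24130=74065; balance=3601612-74065=3527547
9. interest=⌊3527547·67/10000⌋=23634; principal=98195-23634=74561; balance=3527547-74561=3452986
10. interest=⌊3452986·67/10000⌋=23135; principal=98195-23135=75060; balance=3452986-75060=3377926
11. interest=⌊3377926·67/10000⌋=22632; principal=98195-22632=75563; balance=3377926-75563=3302363
12. interest=⌊3302363·67/10000⌋=22125; principal=98195-22125=76070; balance=3302363-76070=3226293
13. interest=⌊3226293·67/10000⌋=21616; principal=98195-21616=76579; balance=3226293-76579=3149714
14. interest=⌊3149714·67/10000⌋=21103; principal=98195-21103=77092; balance=3149714-77092=3072622
15. interest=⌊3072622·67/10000⌋=20586; principal=98195-20586=77609; balance=3072622-77609=2995013
16. interest=⌊2995013·67/10000⌋=20066; principal=98195-20066=78129; balance=2995013-78129=2916884
17. interest=⌊2916884·67/10000⌋=19543; principal=98195-19543=78652; balance=2916884-78652=2838232
18. interest=⌊2838232·67/10000⌋=19016; principal=98195-19016=79179; balance=2838232-79179=2759053
19. interest=⌊2759053·67/10000⌋=18485; principal=98195-18485=79710; balance=2759053-79710=2679343
20. interest=⌊2679343·67/10000⌋=17951; principal=98195-17951=80244; balance=2679343-80244=2599099
21. interest=⌊2599099·67/10000⌋=17413; principal=98195-17413=80782; balance=2599099-80782=2518317
22. interest=⌊2518317·67/10000⌋=16872; principal=98195-16872=81323; balance=2518317-81323=2436994
23. interest=⌊2436994·67/10000⌋=16327; principal=98195-16327=81868; balance=2436994-81868=2355126
24. interest=⌊2355126·67/10000⌋=15779; principal=98195-15779=82416; balance=2355126-82416=2272710
25. interest=⌊2272710·67/10000⌋=15227; principal=98195-15227=82968; balance=2272710-82968=2189742
26. interest=⌊2189742·67/10000⌋=14671; principal=98195-14671=83524; balance=2189742-83524=2106218
27. interest=⌊2106218·67/10000⌋=14111; principal=98195-14111=84084; balance=2106218-84084=2022134
28. interest=⌊2022134·67/10000⌋=13548; principal=98195-13548=84647; balance=2022134-84647=1937487
29. interest=⌊1937487·67/10000⌋=12981; principal=98195-12981=85214; balance=1937487-85214=1852273
30. interest=⌊1852273·67/10000⌋=12410; principal=98195-12410=85785; balance=1852273-85785=1766488
31. interest=⌊1766488·67/10000⌋=11835; principal=98195-11835=86360; balance=1766488-86360=1680128
32. interest=⌊1680128·67/10000⌋=11256; principal=98195-11256=86939; balance=1680128-86939=1593189
33. interest=⌊1593189·67/10000⌋=10674; principal=98195-10674=87521; balance=1593189-87521=1505668
34. interest=⌊1505668·67/10000⌋=10087; principal=98195-10087=88108; balance=1505668-88108=1417560
35. interest=⌊1417560·67/10000⌋=9497; principal=98195-9497=88698; balance=1417560-88698=1328862
36. interest=⌊1328862·67/10000⌋=8903; principal=98195-8903=89292; balance=1328862-89292=1239570
37. interest=⌊1239570·67/10000⌋=8305; principal=98195-8305=89890; balance=1239570-89890=1149680
38. interest=⌊1149680·67/10000⌋=7702; principal=98195-7702=90493; balance=1149680-90493=1059187
39. interest=⌊1059187·67/10000⌋=7096; principal=98195-7096=91099; balance=1059187-91099=968088
40. interest=⌊968088·67/10000⌋=6486; principal=98195-6486=91709; balance=968088-91709=876379
41. interest=⌊876379·67/10000⌋=5871; principal=98195-5871=92324; balance=876379-92324=784055
42. interest=⌊784055·67/10000⌋=5253; principal=98195-5253=92942; balance=784055-92942=691113
43. interest=⌊691113·67/10000⌋=4630; principal=98195-4630=93565; balance=691113-93565=597548
44. interest=⌊597548·67/10000⌋=4003; principal=98195-4003=94192; balance=597548-94192=503356
45. interest=⌊503356·67/10000⌋=3372; principal=98195-3372=94823; balance=503356-94823=408533
46. interest=⌊408533·67/10000⌋=2737; principal=98195-2737=95458; balance=408533-95458=313075
47. interest=⌊313075·67/10000⌋=2097; principal=98195-2097=96098; balance=313075-96098=216977
48. interest=⌊216977·67/10000⌋=1453; principal=98195-1453=96742; balance=216977-96742=120235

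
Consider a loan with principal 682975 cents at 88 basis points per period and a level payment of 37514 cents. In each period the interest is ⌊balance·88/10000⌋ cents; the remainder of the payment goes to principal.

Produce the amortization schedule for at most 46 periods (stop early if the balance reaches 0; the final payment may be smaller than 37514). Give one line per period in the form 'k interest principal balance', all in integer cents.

1. interest=⌊682975·88/10000⌋=6010; principal=37514-6010=31504; balance=682975-31504=651471
2. interest=⌊651471·88/10000⌋=5732; principal=37514-5732=31782; balance=651471-31782=619689
3. interest=⌊619689·88/10000⌋=5453; principal=37514-5453=32061; balance=619689-32061=587628
4. interest=⌊587628·88/10000⌋=5171; principal=37514-5171=32343; balance=587628-32343=555285
5. interest=⌊555285·88/10000⌋=4886; principal=37514-4886=32628; balance=555285-32628=522657
6. interest=⌊522657·88/10000⌋=4599; principal=37514-4599=32915; balance=522657-32915=489742
7. interest=⌊489742·88/10000⌋=4309; principal=37514-4309=33205; balance=489742-33205=456537
8. interest=⌊456537·88/10000⌋=4017; principal=37514-4017=33497; balance=456537-33497=423040
9. interest=⌊423040·88/10000⌋=3722; principal=37514-3722=33792; balance=423040-33792=389248
10. interest=⌊389248·88/10000⌋=3425; principal=37514-3425=34089; balance=389248-34089=355159
11. interest=⌊355159·88/10000⌋=3125; principal=37514-3125=34389; balance=355159-34389=320770
12. interest=⌊320770·88/10000⌋=2822; principal=37514-2822=34692; balance=320770-34692=286078
13. interest=⌊286078·88/10000⌋=2517; principal=37514-2517=34997; balance=286078-34997=251081
14. interest=⌊251081·88/10000⌋=2209; principal=37514-2209=35305; balance=251081-35305=215776
15. interest=⌊215776·88/10000⌋=1898; principal=37514-1898=35616; balance=215776-35616=180160
16. interest=⌊180160·88/10000⌋=1585; principal=37514-1585=35929; balance=180160-35929=144231
17. interest=⌊144231·88/10000⌋=1269; principal=37514-1269=36245; balance=144231-36245=107986
18. interest=⌊107986·88/10000⌋=950; principal=37514-950=36564; balance=107986-36564=71422
19. interest=⌊71422·88/10000⌋=628; principal=37514-628=36886; balance=71422-36886=34536
20. interest=⌊34536·88/10000⌋=303; principal=min(37514-303,34536)=34536; balance=34536-34536=0

1 6010 31504 651471
2 5732 31782 619689
3 5453 32061 587628
4 5171 32343 555285
5 4886 32628 522657
6 4599 32915 489742
7 4309 33205 456537
8 4017 33497 423040
9 3722 33792 389248
10 3425 34089 355159
11 3125 34389 320770
12 2822 34692 286078
13 2517 34997 251081
14 2209 35305 215776
15 1898 35616 180160
16 1585 35929 144231
17 1269 36245 107986
18 950 36564 71422
19 628 36886 34536
20 303 34536 0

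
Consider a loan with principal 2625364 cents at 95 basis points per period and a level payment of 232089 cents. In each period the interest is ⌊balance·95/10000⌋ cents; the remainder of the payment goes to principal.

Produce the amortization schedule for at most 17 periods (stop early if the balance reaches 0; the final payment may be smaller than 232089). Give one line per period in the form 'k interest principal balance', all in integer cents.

1. interest=⌊2625364·95/10000⌋=24940; principal=232089-24940=207149; balance=2625364-207149=2418215
2. interest=⌊2418215·95/10000⌋=22973; principal=232089-22973=209116; balance=2418215-209116=2209099
3. interest=⌊2209099·95/10000⌋=20986; principal=232089-20986=211103; balance=2209099-211103=1997996
4. interest=⌊1997996·95/10000⌋=18980; principal=232089-18980=213109; balance=1997996-213109=1784887
5. interest=⌊1784887·95/10000⌋=16956; principal=232089-16956=215133; balance=1784887-215133=1569754
6. interest=⌊1569754·95/10000⌋=14912; principal=232089-14912=217177; balance=1569754-217177=1352577
7. interest=⌊1352577·95/10000⌋=12849; principal=232089-12849=219240; balance=1352577-219240=1133337
8. interest=⌊1133337·95/10000⌋=10766; principal=232089-10766=221323; balance=1133337-221323=912014
9. interest=⌊912014·95/10000⌋=8664; principal=232089-8664=223425; balance=912014-223425=688589
10. interest=⌊688589·95/10000⌋=6541; principal=232089-6541=225548; balance=688589-225548=463041
11. interest=⌊463041·95/10000⌋=4398; principal=232089-4398=227691; balance=463041-227691=235350
12. interest=⌊235350·95/10000⌋=2235; principal=232089-2235=229854; balance=235350-229854=5496
13. interest=⌊5496·95/10000⌋=52; principal=min(232089-52,5496)=5496; balance=5496-5496=0

1 24940 207149 2418215
2 22973 209116 2209099
3 20986 211103 1997996
4 18980 213109 1784887
5 16956 215133 1569754
6 14912 217177 1352577
7 12849 219240 1133337
8 10766 221323 912014
9 8664 223425 688589
10 6541 225548 463041
11 4398 227691 235350
12 2235 229854 5496
13 52 5496 0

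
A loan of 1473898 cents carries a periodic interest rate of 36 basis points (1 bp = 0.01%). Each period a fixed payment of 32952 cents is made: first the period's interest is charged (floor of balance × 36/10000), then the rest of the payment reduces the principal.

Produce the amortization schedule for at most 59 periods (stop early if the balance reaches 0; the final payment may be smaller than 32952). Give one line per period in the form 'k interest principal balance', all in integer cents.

1 5306 27646 1446252
2 5206 27746 1418506
3 5106 27846 1390660
4 5006 27946 1362714
5 4905 28047 1334667
6 4804 28148 1306519
7 4703 28249 1278270
8 4601 28351 1249919
9 4499 28453 1221466
10 4397 28555 1192911
11 4294 28658 1164253
12 4191 28761 1135492
13 4087 28865 1106627
14 3983 28969 1077658
15 3879 29073 1048585
16 3774 29178 1019407
17 3669 29283 990124
18 3564 29388 960736
19 3458 29494 931242
20 3352 29600 901642
21 3245 29707 871935
22 3138 29814 842121
23 3031 29921 812200
24 2923 30029 782171
25 2815 30137 752034
26 2707 30245 721789
27 2598 30354 691435
28 2489 30463 660972
29 2379 30573 630399
30 2269 30683 599716
31 2158 30794 568922
32 2048 30904 538018
33 1936 31016 507002
34 1825 31127 475875
35 1713 31239 444636
36 1600 31352 413284
37 1487 31465 381819
38 1374 31578 350241
39 1260 31692 318549
40 1146 31806 286743
41 1032 31920 254823
42 917 32035 222788
43 802 32150 190638
44 686 32266 158372
45 570 32382 125990
46 453 32499 93491
47 336 32616 60875
48 219 32733 28142
49 101 28142 0

1. interest=⌊1473898·36/10000⌋=5306; principal=32952-5306=27646; balance=1473898-27646=1446252
2. interest=⌊1446252·36/10000⌋=5206; principal=32952-5206=27746; balance=1446252-27746=1418506
3. interest=⌊1418506·36/10000⌋=5106; principal=32952-5106=27846; balance=1418506-27846=1390660
4. interest=⌊1390660·36/10000⌋=5006; principal=32952-5006=27946; balance=1390660-27946=1362714
5. interest=⌊1362714·36/10000⌋=4905; principal=32952-4905=28047; balance=1362714-28047=1334667
6. interest=⌊1334667·36/10000⌋=4804; principal=32952-4804=28148; balance=1334667-28148=1306519
7. interest=⌊1306519·36/10000⌋=4703; principal=32952-4703=28249; balance=1306519-28249=1278270
8. interest=⌊1278270·36/10000⌋=4601; principal=32952-4601=28351; balance=1278270-28351=1249919
9. interest=⌊1249919·36/10000⌋=4499; principal=32952-4499=28453; balance=1249919-28453=1221466
10. interest=⌊1221466·36/10000⌋=4397; principal=32952-4397=28555; balance=1221466-28555=1192911
11. interest=⌊1192911·36/10000⌋=4294; principal=32952-4294=28658; balance=1192911-28658=1164253
12. interest=⌊1164253·36/10000⌋=4191; principal=32952-4191=28761; balance=1164253-28761=1135492
13. interest=⌊1135492·36/10000⌋=4087; principal=32952-4087=28865; balance=1135492-28865=1106627
14. interest=⌊1106627·36/10000⌋=3983; principal=32952-3983=28969; balance=1106627-28969=1077658
15. interest=⌊1077658·36/10000⌋=3879; principal=32952-3879=29073; balance=1077658-29073=1048585
16. interest=⌊1048585·36/10000⌋=3774; principal=32952-3774=29178; balance=1048585-29178=1019407
17. interest=⌊1019407·36/10000⌋=3669; principal=32952-3669=29283; balance=1019407-29283=990124
18. interest=⌊990124·36/10000⌋=3564; principal=32952-3564=29388; balance=990124-29388=960736
19. interest=⌊960736·36/10000⌋=3458; principal=32952-3458=29494; balance=960736-29494=931242
20. interest=⌊931242·36/10000⌋=3352; principal=32952-3352=29600; balance=931242-29600=901642
21. interest=⌊901642·36/10000⌋=3245; principal=32952-3245=29707; balance=901642-29707=871935
22. interest=⌊871935·36/10000⌋=3138; principal=32952-3138=29814; balance=871935-29814=842121
23. interest=⌊842121·36/10000⌋=3031; principal=32952-3031=29921; balance=842121-29921=812200
24. interest=⌊812200·36/10000⌋=2923; principal=32952-2923=30029; balance=812200-30029=782171
25. interest=⌊782171·36/10000⌋=2815; principal=32952-2815=30137; balance=782171-30137=752034
26. interest=⌊752034·36/10000⌋=2707; principal=32952-2707=30245; balance=752034-30245=721789
27. interest=⌊721789·36/10000⌋=2598; principal=32952-2598=30354; balance=721789-30354=691435
28. interest=⌊691435·36/10000⌋=2489; principal=32952-2489=30463; balance=691435-30463=660972
29. interest=⌊660972·36/10000⌋=2379; principal=32952-2379=30573; balance=660972-30573=630399
30. interest=⌊630399·36/10000⌋=2269; principal=32952-2269=30683; balance=630399-30683=599716
31. interest=⌊599716·36/10000⌋=2158; principal=32952-2158=30794; balance=599716-30794=568922
32. interest=⌊568922·36/10000⌋=2048; principal=32952-2048=30904; balance=568922-30904=538018
33. interest=⌊538018·36/10000⌋=1936; principal=32952-1936=31016; balance=538018-31016=507002
34. interest=⌊507002·36/10000⌋=1825; principal=32952-1825=31127; balance=507002-31127=475875
35. interest=⌊475875·36/10000⌋=1713; principal=32952-1713=31239; balance=475875-31239=444636
36. interest=⌊444636·36/10000⌋=1600; principal=32952-1600=31352; balance=444636-31352=413284
37. interest=⌊413284·36/10000⌋=1487; principal=32952-1487=31465; balance=413284-31465=381819
38. interest=⌊381819·36/10000⌋=1374; principal=32952-1374=31578; balance=381819-31578=350241
39. interest=⌊350241·36/10000⌋=1260; principal=32952-1260=31692; balance=350241-31692=318549
40. interest=⌊318549·36/10000⌋=1146; principal=32952-1146=31806; balance=318549-31806=286743
41. interest=⌊286743·36/10000⌋=1032; principal=32952-1032=31920; balance=286743-31920=254823
42. interest=⌊254823·36/10000⌋=917; principal=32952-917=32035; balance=254823-32035=222788
43. interest=⌊222788·36/10000⌋=802; principal=32952-802=32150; balance=222788-32150=190638
44. interest=⌊190638·36/10000⌋=686; principal=32952-686=32266; balance=190638-32266=158372
45. interest=⌊158372·36/10000⌋=570; principal=32952-570=32382; balance=158372-32382=125990
46. interest=⌊125990·36/10000⌋=453; principal=32952-453=32499; balance=125990-32499=93491
47. interest=⌊93491·36/10000⌋=336; principal=32952-336=32616; balance=93491-32616=60875
48. interest=⌊60875·36/10000⌋=219; principal=32952-219=32733; balance=60875-32733=28142
49. interest=⌊28142·36/10000⌋=101; principal=min(32952-101,28142)=28142; balance=28142-28142=0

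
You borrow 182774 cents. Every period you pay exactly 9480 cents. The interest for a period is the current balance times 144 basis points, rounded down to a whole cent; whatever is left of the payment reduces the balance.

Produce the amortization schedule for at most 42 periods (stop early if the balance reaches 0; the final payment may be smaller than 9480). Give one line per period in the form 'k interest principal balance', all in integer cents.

1. interest=⌊182774·144/10000⌋=2631; principal=9480-2631=6849; balance=182774-6849=175925
2. interest=⌊175925·144/10000⌋=2533; principal=9480-2533=6947; balance=175925-6947=168978
3. interest=⌊168978·144/10000⌋=2433; principal=9480-2433=7047; balance=168978-7047=161931
4. interest=⌊161931·144/10000⌋=2331; principal=9480-2331=7149; balance=161931-7149=154782
5. interest=⌊154782·144/10000⌋=2228; principal=9480-2228=7252; balance=154782-7252=147530
6. interest=⌊147530·144/10000⌋=2124; principal=9480-2124=7356; balance=147530-7356=140174
7. interest=⌊140174·144/10000⌋=2018; principal=9480-2018=7462; balance=140174-7462=132712
8. interest=⌊132712·144/10000⌋=1911; principal=9480-1911=7569; balance=132712-7569=125143
9. interest=⌊125143·144/10000⌋=1802; principal=9480-1802=7678; balance=125143-7678=117465
10. interest=⌊117465·144/10000⌋=1691; principal=9480-1691=7789; balance=117465-7789=109676
11. interest=⌊109676·144/10000⌋=1579; principal=9480-1579=7901; balance=109676-7901=101775
12. interest=⌊101775·144/10000⌋=1465; principal=9480-1465=8015; balance=101775-8015=93760
13. interest=⌊93760·144/10000⌋=1350; principal=9480-1350=8130; balance=93760-8130=85630
14. interest=⌊85630·144/10000⌋=1233; principal=9480-1233=8247; balance=85630-8247=77383
15. interest=⌊77383·144/10000⌋=1114; principal=9480-1114=8366; balance=77383-8366=69017
16. interest=⌊69017·144/10000⌋=993; principal=9480-993=8487; balance=69017-8487=60530
17. interest=⌊60530·144/10000⌋=871; principal=9480-871=8609; balance=60530-8609=51921
18. interest=⌊51921·144/10000⌋=747; principal=9480-747=8733; balance=51921-8733=43188
19. interest=⌊43188·144/10000⌋=621; principal=9480-621=8859; balance=43188-8859=34329
20. interest=⌊34329·144/10000⌋=494; principal=9480-494=8986; balance=34329-8986=25343
21. interest=⌊25343·144/10000⌋=364; principal=9480-364=9116; balance=25343-9116=16227
22. interest=⌊16227·144/10000⌋=233; principal=9480-233=9247; balance=16227-9247=6980
23. interest=⌊6980·144/10000⌋=100; principal=min(9480-100,6980)=6980; balance=6980-6980=0

1 2631 6849 175925
2 2533 6947 168978
3 2433 7047 161931
4 2331 7149 154782
5 2228 7252 147530
6 2124 7356 140174
7 2018 7462 132712
8 1911 7569 125143
9 1802 7678 117465
10 1691 7789 109676
11 1579 7901 101775
12 1465 8015 93760
13 1350 8130 85630
14 1233 8247 77383
15 1114 8366 69017
16 993 8487 60530
17 871 8609 51921
18 747 8733 43188
19 621 8859 34329
20 494 8986 25343
21 364 9116 16227
22 233 9247 6980
23 100 6980 0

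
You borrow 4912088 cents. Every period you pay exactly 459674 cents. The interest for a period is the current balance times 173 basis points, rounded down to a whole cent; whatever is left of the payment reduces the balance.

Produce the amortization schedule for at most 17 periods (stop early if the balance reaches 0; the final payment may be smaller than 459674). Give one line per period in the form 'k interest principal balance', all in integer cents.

1. interest=⌊4912088·173/10000⌋=84979; principal=459674-84979=374695; balance=4912088-374695=4537393
2. interest=⌊4537393·173/10000⌋=78496; principal=459674-78496=381178; balance=4537393-381178=4156215
3. interest=⌊4156215·173/10000⌋=71902; principal=459674-71902=387772; balance=4156215-387772=3768443
4. interest=⌊3768443·173/10000⌋=65194; principal=459674-65194=394480; balance=3768443-394480=3373963
5. interest=⌊3373963·173/10000⌋=58369; principal=459674-58369=401305; balance=3373963-401305=2972658
6. interest=⌊2972658·173/10000⌋=51426; principal=459674-51426=408248; balance=2972658-408248=2564410
7. interest=⌊2564410·173/10000⌋=44364; principal=459674-44364=415310; balance=2564410-415310=2149100
8. interest=⌊2149100·173/10000⌋=37179; principal=459674-37179=422495; balance=2149100-422495=1726605
9. interest=⌊1726605·173/10000⌋=29870; principal=459674-29870=429804; balance=1726605-429804=1296801
10. interest=⌊1296801·173/10000⌋=22434; principal=459674-22434=437240; balance=1296801-437240=859561
11. interest=⌊859561·173/10000⌋=14870; principal=459674-14870=444804; balance=859561-444804=414757
12. interest=⌊414757·173/10000⌋=7175; principal=min(459674-7175,414757)=414757; balance=414757-414757=0

1 84979 374695 4537393
2 78496 381178 4156215
3 71902 387772 3768443
4 65194 394480 3373963
5 58369 401305 2972658
6 51426 408248 2564410
7 44364 415310 2149100
8 37179 422495 1726605
9 29870 429804 1296801
10 22434 437240 859561
11 14870 444804 414757
12 7175 414757 0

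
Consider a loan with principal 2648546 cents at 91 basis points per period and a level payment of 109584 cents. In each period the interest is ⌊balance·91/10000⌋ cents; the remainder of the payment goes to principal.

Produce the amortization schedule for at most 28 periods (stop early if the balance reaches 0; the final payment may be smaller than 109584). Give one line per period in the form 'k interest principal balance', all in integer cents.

1 24101 85483 2563063
2 23323 86261 2476802
3 22538 87046 2389756
4 21746 87838 2301918
5 20947 88637 2213281
6 20140 89444 2123837
7 19326 90258 2033579
8 18505 91079 1942500
9 17676 91908 1850592
10 16840 92744 1757848
11 15996 93588 1664260
12 15144 94440 1569820
13 14285 95299 1474521
14 13418 96166 1378355
15 12543 97041 1281314
16 11659 97925 1183389
17 10768 98816 1084573
18 9869 99715 984858
19 8962 100622 884236
20 8046 101538 782698
21 7122 102462 680236
22 6190 103394 576842
23 5249 104335 472507
24 4299 105285 367222
25 3341 106243 260979
26 2374 107210 153769
27 1399 108185 45584
28 414 45584 0

1. interest=⌊2648546·91/10000⌋=24101; principal=109584-24101=85483; balance=2648546-85483=2563063
2. interest=⌊2563063·91/10000⌋=23323; principal=109584-23323=86261; balance=2563063-86261=2476802
3. interest=⌊2476802·91/10000⌋=22538; principal=109584-22538=87046; balance=2476802-87046=2389756
4. interest=⌊2389756·91/10000⌋=21746; principal=109584-21746=87838; balance=2389756-87838=2301918
5. interest=⌊2301918·91/10000⌋=20947; principal=109584-20947=88637; balance=2301918-88637=2213281
6. interest=⌊2213281·91/10000⌋=20140; principal=109584-20140=89444; balance=2213281-89444=2123837
7. interest=⌊2123837·91/10000⌋=19326; principal=109584-19326=90258; balance=2123837-90258=2033579
8. interest=⌊2033579·91/10000⌋=18505; principal=109584-18505=91079; balance=2033579-91079=1942500
9. interest=⌊1942500·91/10000⌋=17676; principal=109584-17676=91908; balance=1942500-91908=1850592
10. interest=⌊1850592·91/10000⌋=16840; principal=109584-16840=92744; balance=1850592-92744=1757848
11. interest=⌊1757848·91/10000⌋=15996; principal=109584-15996=93588; balance=1757848-93588=1664260
12. interest=⌊1664260·91/10000⌋=15144; principal=109584-15144=94440; balance=1664260-94440=1569820
13. interest=⌊1569820·91/10000⌋=14285; principal=109584-14285=95299; balance=1569820-95299=1474521
14. interest=⌊1474521·91/10000⌋=13418; principal=109584-13418=96166; balance=1474521-96166=1378355
15. interest=⌊1378355·91/10000⌋=12543; principal=109584-12543=97041; balance=1378355-97041=1281314
16. interest=⌊1281314·91/10000⌋=11659; principal=109584-11659=97925; balance=1281314-97925=1183389
17. interest=⌊1183389·91/10000⌋=10768; principal=109584-10768=98816; balance=1183389-98816=1084573
18. interest=⌊1084573·91/10000⌋=9869; principal=109584-9869=99715; balance=1084573-99715=984858
19. interest=⌊984858·91/10000⌋=8962; principal=109584-8962=100622; balance=984858-100622=884236
20. interest=⌊884236·91/10000⌋=8046; principal=109584-8046=101538; balance=884236-101538=782698
21. interest=⌊782698·91/10000⌋=7122; principal=109584-7122=102462; balance=782698-102462=680236
22. interest=⌊680236·91/10000⌋=6190; principal=109584-6190=103394; balance=680236-103394=576842
23. interest=⌊576842·91/10000⌋=5249; principal=109584-5249=104335; balance=576842-104335=472507
24. interest=⌊472507·91/10000⌋=4299; principal=109584-4299=105285; balance=472507-105285=367222
25. interest=⌊367222·91/10000⌋=3341; principal=109584-3341=106243; balance=367222-106243=260979
26. interest=⌊260979·91/10000⌋=2374; principal=109584-2374=107210; balance=260979-107210=153769
27. interest=⌊153769·91/10000⌋=1399; principal=109584-1399=108185; balance=153769-108185=45584
28. interest=⌊45584·91/10000⌋=414; principal=min(109584-414,45584)=45584; balance=45584-45584=0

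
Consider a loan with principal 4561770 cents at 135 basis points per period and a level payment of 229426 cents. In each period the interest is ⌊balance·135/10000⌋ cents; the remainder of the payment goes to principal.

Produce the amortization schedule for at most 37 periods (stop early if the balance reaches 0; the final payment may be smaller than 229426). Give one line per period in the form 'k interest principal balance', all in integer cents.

1 61583 167843 4393927
2 59318 170108 4223819
3 57021 172405 4051414
4 54694 174732 3876682
5 52335 177091 3699591
6 49944 179482 3520109
7 47521 181905 3338204
8 45065 184361 3153843
9 42576 186850 2966993
10 40054 189372 2777621
11 37497 191929 2585692
12 34906 194520 2391172
13 32280 197146 2194026
14 29619 199807 1994219
15 26921 202505 1791714
16 24188 205238 1586476
17 21417 208009 1378467
18 18609 210817 1167650
19 15763 213663 953987
20 12878 216548 737439
21 9955 219471 517968
22 6992 222434 295534
23 3989 225437 70097
24 946 70097 0

1. interest=⌊4561770·135/10000⌋=61583; principal=229426-61583=167843; balance=4561770-167843=4393927
2. interest=⌊4393927·135/10000⌋=59318; principal=229426-59318=170108; balance=4393927-170108=4223819
3. interest=⌊4223819·135/10000⌋=57021; principal=229426-57021=172405; balance=4223819-172405=4051414
4. interest=⌊4051414·135/10000⌋=54694; principal=229426-54694=174732; balance=4051414-174732=3876682
5. interest=⌊3876682·135/10000⌋=52335; principal=229426-52335=177091; balance=3876682-177091=3699591
6. interest=⌊3699591·135/10000⌋=49944; principal=229426-49944=179482; balance=3699591-179482=3520109
7. interest=⌊3520109·135/10000⌋=47521; principal=229426-47521=181905; balance=3520109-181905=3338204
8. interest=⌊3338204·135/10000⌋=45065; principal=229426-45065=184361; balance=3338204-184361=3153843
9. interest=⌊3153843·135/10000⌋=42576; principal=229426-42576=186850; balance=3153843-186850=2966993
10. interest=⌊2966993·135/10000⌋=40054; principal=229426-40054=189372; balance=2966993-189372=2777621
11. interest=⌊2777621·135/10000⌋=37497; principal=229426-37497=191929; balance=2777621-191929=2585692
12. interest=⌊2585692·135/10000⌋=34906; principal=229426-34906=194520; balance=2585692-194520=2391172
13. interest=⌊2391172·135/10000⌋=32280; principal=229426-32280=197146; balance=2391172-197146=2194026
14. interest=⌊2194026·135/10000⌋=29619; principal=229426-29619=199807; balance=2194026-199807=1994219
15. interest=⌊1994219·135/10000⌋=26921; principal=229426-26921=202505; balance=1994219-202505=1791714
16. interest=⌊1791714·135/10000⌋=24188; principal=229426-24188=205238; balance=1791714-205238=1586476
17. interest=⌊1586476·135/10000⌋=21417; principal=229426-21417=208009; balance=1586476-208009=1378467
18. interest=⌊1378467·135/10000⌋=18609; principal=229426-18609=210817; balance=1378467-210817=1167650
19. interest=⌊1167650·135/10000⌋=15763; principal=229426-15763=213663; balance=1167650-213663=953987
20. interest=⌊953987·135/10000⌋=12878; principal=229426-12878=216548; balance=953987-216548=737439
21. interest=⌊737439·135/10000⌋=9955; principal=229426-9955=219471; balance=737439-219471=517968
22. interest=⌊517968·135/10000⌋=6992; principal=229426-6992=222434; balance=517968-222434=295534
23. interest=⌊295534·135/10000⌋=3989; principal=229426-3989=225437; balance=295534-225437=70097
24. interest=⌊70097·135/10000⌋=946; principal=min(229426-946,70097)=70097; balance=70097-70097=0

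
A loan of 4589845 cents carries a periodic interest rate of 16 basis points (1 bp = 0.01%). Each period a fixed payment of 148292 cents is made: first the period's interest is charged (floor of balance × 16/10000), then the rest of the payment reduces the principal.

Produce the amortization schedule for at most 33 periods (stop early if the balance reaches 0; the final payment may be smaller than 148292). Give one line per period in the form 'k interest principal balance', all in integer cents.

1 7343 140949 4448896
2 7118 141174 4307722
3 6892 141400 4166322
4 6666 141626 4024696
5 6439 141853 3882843
6 6212 142080 3740763
7 5985 142307 3598456
8 5757 142535 3455921
9 5529 142763 3313158
10 5301 142991 3170167
11 5072 143220 3026947
12 4843 143449 2883498
13 4613 143679 2739819
14 4383 143909 2595910
15 4153 144139 2451771
16 3922 144370 2307401
17 3691 144601 2162800
18 3460 144832 2017968
19 3228 145064 1872904
20 2996 145296 1727608
21 2764 145528 1582080
22 2531 145761 1436319
23 2298 145994 1290325
24 2064 146228 1144097
25 1830 146462 997635
26 1596 146696 850939
27 1361 146931 704008
28 1126 147166 556842
29 890 147402 409440
30 655 147637 261803
31 418 147874 113929
32 182 113929 0

1. interest=⌊4589845·16/10000⌋=7343; principal=148292-7343=140949; balance=4589845-140949=4448896
2. interest=⌊4448896·16/10000⌋=7118; principal=148292-7118=141174; balance=4448896-141174=4307722
3. interest=⌊4307722·16/10000⌋=6892; principal=148292-6892=141400; balance=4307722-141400=4166322
4. interest=⌊4166322·16/10000⌋=6666; principal=148292-6666=141626; balance=4166322-141626=4024696
5. interest=⌊4024696·16/10000⌋=6439; principal=148292-6439=141853; balance=4024696-141853=3882843
6. interest=⌊3882843·16/10000⌋=6212; principal=148292-6212=142080; balance=3882843-142080=3740763
7. interest=⌊3740763·16/10000⌋=5985; principal=148292-5985=142307; balance=3740763-142307=3598456
8. interest=⌊3598456·16/10000⌋=5757; principal=148292-5757=142535; balance=3598456-142535=3455921
9. interest=⌊3455921·16/10000⌋=5529; principal=148292-5529=142763; balance=3455921-142763=3313158
10. interest=⌊3313158·16/10000⌋=5301; principal=148292-5301=142991; balance=3313158-142991=3170167
11. interest=⌊3170167·16/10000⌋=5072; principal=148292-5072=143220; balance=3170167-143220=3026947
12. interest=⌊3026947·16/10000⌋=4843; principal=148292-4843=143449; balance=3026947-143449=2883498
13. interest=⌊2883498·16/10000⌋=4613; principal=148292-4613=143679; balance=2883498-143679=2739819
14. interest=⌊2739819·16/10000⌋=4383; principal=148292-4383=143909; balance=2739819-143909=2595910
15. interest=⌊2595910·16/10000⌋=4153; principal=148292-4153=144139; balance=2595910-144139=2451771
16. interest=⌊2451771·16/10000⌋=3922; principal=148292-3922=144370; balance=2451771-144370=2307401
17. interest=⌊2307401·16/10000⌋=3691; principal=148292-3691=144601; balance=2307401-144601=2162800
18. interest=⌊2162800·16/10000⌋=3460; principal=148292-3460=144832; balance=2162800-144832=2017968
19. interest=⌊2017968·16/10000⌋=3228; principal=148292-3228=145064; balance=2017968-145064=1872904
20. interest=⌊1872904·16/10000⌋=2996; principal=148292-2996=145296; balance=1872904-145296=1727608
21. interest=⌊1727608·16/10000⌋=2764; principal=148292-2764=145528; balance=1727608-145528=1582080
22. interest=⌊1582080·16/10000⌋=2531; principal=148292-2531=145761; balance=1582080-145761=1436319
23. interest=⌊1436319·16/10000⌋=2298; principal=148292-2298=145994; balance=1436319-145994=1290325
24. interest=⌊1290325·16/10000⌋=2064; principal=148292-2064=146228; balance=1290325-146228=1144097
25. interest=⌊1144097·16/10000⌋=1830; principal=148292-1830=146462; balance=1144097-146462=997635
26. interest=⌊997635·16/10000⌋=1596; principal=148292-1596=146696; balance=997635-146696=850939
27. interest=⌊850939·16/10000⌋=1361; principal=148292-1361=146931; balance=850939-146931=704008
28. interest=⌊704008·16/10000⌋=1126; principal=148292-1126=147166; balance=704008-147166=556842
29. interest=⌊556842·16/10000⌋=890; principal=148292-890=147402; balance=556842-147402=409440
30. interest=⌊409440·16/10000⌋=655; principal=148292-655=147637; balance=409440-147637=261803
31. interest=⌊261803·16/10000⌋=418; principal=148292-418=147874; balance=261803-147874=113929
32. interest=⌊113929·16/10000⌋=182; principal=min(148292-182,113929)=113929; balance=113929-113929=0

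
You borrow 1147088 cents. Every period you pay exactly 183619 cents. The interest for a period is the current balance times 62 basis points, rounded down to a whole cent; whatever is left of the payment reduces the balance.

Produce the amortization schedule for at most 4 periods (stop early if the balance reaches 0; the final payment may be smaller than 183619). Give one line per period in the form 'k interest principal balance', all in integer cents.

1 7111 176508 970580
2 6017 177602 792978
3 4916 178703 614275
4 3808 179811 434464

1. interest=⌊1147088·62/10000⌋=7111; principal=183619-7111=176508; balance=1147088-176508=970580
2. interest=⌊970580·62/10000⌋=6017; principal=183619-6017=177602; balance=970580-177602=792978
3. interest=⌊792978·62/10000⌋=4916; principal=183619-4916=178703; balance=792978-178703=614275
4. interest=⌊614275·62/10000⌋=3808; principal=183619-3808=179811; balance=614275-179811=434464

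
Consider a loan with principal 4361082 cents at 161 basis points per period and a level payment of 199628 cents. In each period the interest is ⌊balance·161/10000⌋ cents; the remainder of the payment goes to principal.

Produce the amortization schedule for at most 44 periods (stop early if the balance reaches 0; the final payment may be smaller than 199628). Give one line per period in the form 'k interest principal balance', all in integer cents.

1. interest=⌊4361082·161/10000⌋=70213; principal=199628-70213=129415; balance=4361082-129415=4231667
2. interest=⌊4231667·161/10000⌋=68129; principal=199628-68129=131499; balance=4231667-131499=4100168
3. interest=⌊4100168·161/10000⌋=66012; principal=199628-66012=133616; balance=4100168-133616=3966552
4. interest=⌊3966552·161/10000⌋=63861; principal=199628-63861=135767; balance=3966552-135767=3830785
5. interest=⌊3830785·161/10000⌋=61675; principal=199628-61675=137953; balance=3830785-137953=3692832
6. interest=⌊3692832·161/10000⌋=59454; principal=199628-59454=140174; balance=3692832-140174=3552658
7. interest=⌊3552658·161/10000⌋=57197; principal=199628-57197=142431; balance=3552658-142431=3410227
8. interest=⌊3410227·161/10000⌋=54904; principal=199628-54904=144724; balance=3410227-144724=3265503
9. interest=⌊3265503·161/10000⌋=52574; principal=199628-52574=147054; balance=3265503-147054=3118449
10. interest=⌊3118449·161/10000⌋=50207; principal=199628-50207=149421; balance=3118449-149421=2969028
11. interest=⌊2969028·161/10000⌋=47801; principal=199628-47801=151827; balance=2969028-151827=2817201
12. interest=⌊2817201·161/10000⌋=45356; principal=199628-45356=154272; balance=2817201-154272=2662929
13. interest=⌊2662929·161/10000⌋=42873; principal=199628-42873=156755; balance=2662929-156755=2506174
14. interest=⌊2506174·161/10000⌋=40349; principal=199628-40349=159279; balance=2506174-159279=2346895
15. interest=⌊2346895·161/10000⌋=37785; principal=199628-37785=161843; balance=2346895-161843=2185052
16. interest=⌊2185052·161/10000⌋=35179; principal=199628-35179=164449; balance=2185052-164449=2020603
17. interest=⌊2020603·161/10000⌋=32531; principal=199628-32531=167097; balance=2020603-167097=1853506
18. interest=⌊1853506·161/10000⌋=29841; principal=199628-29841=169787; balance=1853506-169787=1683719
19. interest=⌊1683719·161/10000⌋=27107; principal=199628-27107=172521; balance=1683719-172521=1511198
20. interest=⌊1511198·161/10000⌋=24330; principal=199628-24330=175298; balance=1511198-175298=1335900
21. interest=⌊1335900·161/10000⌋=21507; principal=199628-21507=178121; balance=1335900-178121=1157779
22. interest=⌊1157779·161/10000⌋=18640; principal=199628-18640=180988; balance=1157779-180988=976791
23. interest=⌊976791·161/10000⌋=15726; principal=199628-15726=183902; balance=976791-183902=792889
24. interest=⌊792889·161/10000⌋=12765; principal=199628-12765=186863; balance=792889-186863=606026
25. interest=⌊606026·161/10000⌋=9757; principal=199628-9757=189871; balance=606026-189871=416155
26. interest=⌊416155·161/10000⌋=6700; principal=199628-6700=192928; balance=416155-192928=223227
27. interest=⌊223227·161/10000⌋=3593; principal=199628-3593=196035; balance=223227-196035=27192
28. interest=⌊27192·161/10000⌋=437; principal=min(199628-437,27192)=27192; balance=27192-27192=0

1 70213 129415 4231667
2 68129 131499 4100168
3 66012 133616 3966552
4 63861 135767 3830785
5 61675 137953 3692832
6 59454 140174 3552658
7 57197 142431 3410227
8 54904 144724 3265503
9 52574 147054 3118449
10 50207 149421 2969028
11 47801 151827 2817201
12 45356 154272 2662929
13 42873 156755 2506174
14 40349 159279 2346895
15 37785 161843 2185052
16 35179 164449 2020603
17 32531 167097 1853506
18 29841 169787 1683719
19 27107 172521 1511198
20 24330 175298 1335900
21 21507 178121 1157779
22 18640 180988 976791
23 15726 183902 792889
24 12765 186863 606026
25 9757 189871 416155
26 6700 192928 223227
27 3593 196035 27192
28 437 27192 0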